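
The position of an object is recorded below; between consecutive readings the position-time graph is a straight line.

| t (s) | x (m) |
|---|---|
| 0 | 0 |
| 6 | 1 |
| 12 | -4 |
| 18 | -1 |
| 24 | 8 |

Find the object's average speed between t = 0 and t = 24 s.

0.75 m/s

Average speed = (total path length)/(elapsed time); on a piecewise-linear x-t graph the path length is Σ|Δx|.
0–6 s: |Δx| = |1 − 0| = 1 m
6–12 s: |Δx| = |-4 − 1| = 5 m
12–18 s: |Δx| = |-1 − -4| = 3 m
18–24 s: |Δx| = |8 − -1| = 9 m
Total path = 18 m; average speed = 18/24 = 0.75 m/s.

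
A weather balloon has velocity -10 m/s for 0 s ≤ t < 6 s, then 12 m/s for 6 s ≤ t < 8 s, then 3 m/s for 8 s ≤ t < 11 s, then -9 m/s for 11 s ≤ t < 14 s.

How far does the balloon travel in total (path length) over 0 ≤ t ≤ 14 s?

120 m

Total distance travelled is ∫|v| dt — sum the magnitudes of each area piece.
0–6 s: |-10| × 6 = 60 m
6–8 s: |12| × 2 = 24 m
8–11 s: |3| × 3 = 9 m
11–14 s: |-9| × 3 = 27 m
Total distance = 120 m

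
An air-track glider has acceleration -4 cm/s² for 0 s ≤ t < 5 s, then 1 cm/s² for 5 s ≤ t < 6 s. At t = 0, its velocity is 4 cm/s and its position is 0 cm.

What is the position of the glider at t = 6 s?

On each constant-a segment, Δv = aΔt and Δx = v₀Δt + ½aΔt²; chain segment to segment.
0–5 s: v starts 4 cm/s; Δx = 4·5 + ½·-4·5² = -30 cm; v ends -16 cm/s.
5–6 s: v starts -16 cm/s; Δx = -16·1 + ½·1·1² = -15.5 cm; v ends -15 cm/s.
x(6) = 0 + Σ Δx = -45.5 cm.

-45.5 cm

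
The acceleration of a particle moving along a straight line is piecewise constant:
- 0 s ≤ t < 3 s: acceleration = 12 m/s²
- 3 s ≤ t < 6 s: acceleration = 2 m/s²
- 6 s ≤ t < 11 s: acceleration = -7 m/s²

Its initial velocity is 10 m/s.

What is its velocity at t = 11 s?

17 m/s

Δv equals the area under the a-t graph; then v = v₀ + Δv.
0–3 s: 12 × 3 = 36 m/s
3–6 s: 2 × 3 = 6 m/s
6–11 s: -7 × 5 = -35 m/s
Δv = 7 m/s, so v(11) = 10 + (7) = 17 m/s.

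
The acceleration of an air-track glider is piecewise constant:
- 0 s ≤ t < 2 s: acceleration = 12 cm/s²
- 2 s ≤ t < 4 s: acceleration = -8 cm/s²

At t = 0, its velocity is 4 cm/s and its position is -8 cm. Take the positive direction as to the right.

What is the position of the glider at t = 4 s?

On each constant-a segment, Δv = aΔt and Δx = v₀Δt + ½aΔt²; chain segment to segment.
0–2 s: v starts 4 cm/s; Δx = 4·2 + ½·12·2² = 32 cm; v ends 28 cm/s.
2–4 s: v starts 28 cm/s; Δx = 28·2 + ½·-8·2² = 40 cm; v ends 12 cm/s.
x(4) = -8 + Σ Δx = 64 cm.

64 cm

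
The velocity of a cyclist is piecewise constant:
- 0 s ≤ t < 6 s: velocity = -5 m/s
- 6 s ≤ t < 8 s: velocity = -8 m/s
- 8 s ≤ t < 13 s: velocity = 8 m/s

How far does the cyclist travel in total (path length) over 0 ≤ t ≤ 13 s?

86 m

Total distance travelled is ∫|v| dt — sum the magnitudes of each area piece.
0–6 s: |-5| × 6 = 30 m
6–8 s: |-8| × 2 = 16 m
8–13 s: |8| × 5 = 40 m
Total distance = 86 m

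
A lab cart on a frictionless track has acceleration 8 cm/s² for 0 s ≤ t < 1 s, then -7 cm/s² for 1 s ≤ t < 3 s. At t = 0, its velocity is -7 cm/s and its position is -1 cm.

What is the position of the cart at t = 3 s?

-16 cm

On each constant-a segment, Δv = aΔt and Δx = v₀Δt + ½aΔt²; chain segment to segment.
0–1 s: v starts -7 cm/s; Δx = -7·1 + ½·8·1² = -3 cm; v ends 1 cm/s.
1–3 s: v starts 1 cm/s; Δx = 1·2 + ½·-7·2² = -12 cm; v ends -13 cm/s.
x(3) = -1 + Σ Δx = -16 cm.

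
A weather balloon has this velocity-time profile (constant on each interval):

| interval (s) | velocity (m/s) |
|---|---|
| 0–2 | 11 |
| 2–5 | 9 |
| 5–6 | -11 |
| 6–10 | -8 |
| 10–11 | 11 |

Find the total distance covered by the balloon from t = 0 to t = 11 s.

103 m

Distance (not displacement) is the total path length: add the absolute areas under v-t.
0–2 s: |11| × 2 = 22 m
2–5 s: |9| × 3 = 27 m
5–6 s: |-11| × 1 = 11 m
6–10 s: |-8| × 4 = 32 m
10–11 s: |11| × 1 = 11 m
Total distance = 103 m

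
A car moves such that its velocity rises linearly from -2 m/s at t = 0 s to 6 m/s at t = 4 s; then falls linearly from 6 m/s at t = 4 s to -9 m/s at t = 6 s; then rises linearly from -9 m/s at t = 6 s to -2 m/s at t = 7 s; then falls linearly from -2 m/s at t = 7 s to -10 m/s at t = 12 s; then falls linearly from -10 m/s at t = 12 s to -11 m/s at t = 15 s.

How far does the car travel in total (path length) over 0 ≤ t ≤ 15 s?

Total distance travelled is ∫|v| dt — sum the magnitudes of each area piece.
0–4 s: v = 0 at t = 1 s; triangle areas 1 + 9 = 10 m
4–6 s: v = 0 at t = 4.8 s; triangle areas 2.4 + 5.4 = 7.8 m
6–7 s: |½(-9 + -2)(1)| = 5.5 m
7–12 s: |½(-2 + -10)(5)| = 30 m
12–15 s: |½(-10 + -11)(3)| = 31.5 m
Total distance = 84.8 m

84.8 m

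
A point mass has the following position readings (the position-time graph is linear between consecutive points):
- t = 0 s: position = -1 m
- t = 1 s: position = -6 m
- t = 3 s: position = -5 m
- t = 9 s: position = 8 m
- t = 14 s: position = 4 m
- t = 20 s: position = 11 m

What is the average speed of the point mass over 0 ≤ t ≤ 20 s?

Average speed = (total path length)/(elapsed time); on a piecewise-linear x-t graph the path length is Σ|Δx|.
0–1 s: |Δx| = |-6 − -1| = 5 m
1–3 s: |Δx| = |-5 − -6| = 1 m
3–9 s: |Δx| = |8 − -5| = 13 m
9–14 s: |Δx| = |4 − 8| = 4 m
14–20 s: |Δx| = |11 − 4| = 7 m
Total path = 30 m; average speed = 30/20 = 1.5 m/s.

1.5 m/s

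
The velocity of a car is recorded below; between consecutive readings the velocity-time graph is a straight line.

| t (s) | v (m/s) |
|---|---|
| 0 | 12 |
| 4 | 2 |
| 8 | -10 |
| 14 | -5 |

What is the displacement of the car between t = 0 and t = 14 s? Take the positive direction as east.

-33 m

Net displacement equals the area under the velocity-time graph (areas below the axis count negative).
0–4 s: ½(12 + 2)(4) = 28 m
4–8 s: ½(2 + -10)(4) = -16 m
8–14 s: ½(-10 + -5)(6) = -45 m
Net displacement = -33 m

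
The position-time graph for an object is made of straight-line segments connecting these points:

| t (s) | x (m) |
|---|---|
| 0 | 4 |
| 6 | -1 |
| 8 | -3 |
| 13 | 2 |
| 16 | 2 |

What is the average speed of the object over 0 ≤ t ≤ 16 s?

0.75 m/s

Average speed = (total path length)/(elapsed time); on a piecewise-linear x-t graph the path length is Σ|Δx|.
0–6 s: |Δx| = |-1 − 4| = 5 m
6–8 s: |Δx| = |-3 − -1| = 2 m
8–13 s: |Δx| = |2 − -3| = 5 m
13–16 s: |Δx| = |2 − 2| = 0 m
Total path = 12 m; average speed = 12/16 = 0.75 m/s.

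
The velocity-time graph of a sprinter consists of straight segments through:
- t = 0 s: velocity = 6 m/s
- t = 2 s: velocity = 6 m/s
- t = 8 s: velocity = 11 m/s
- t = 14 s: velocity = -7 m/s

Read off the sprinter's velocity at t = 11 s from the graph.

2 m/s

On 8–14 s the graph is linear from 11 to -7 m/s: v(11) = 11 + (-7 − 11)·(11 − 8)/(14 − 8) = 2 m/s.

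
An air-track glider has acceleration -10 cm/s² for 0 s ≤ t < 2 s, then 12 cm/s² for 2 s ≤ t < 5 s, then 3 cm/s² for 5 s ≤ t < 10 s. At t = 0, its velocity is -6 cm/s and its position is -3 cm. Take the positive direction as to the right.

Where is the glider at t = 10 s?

On each constant-a segment, Δv = aΔt and Δx = v₀Δt + ½aΔt²; chain segment to segment.
0–2 s: v starts -6 cm/s; Δx = -6·2 + ½·-10·2² = -32 cm; v ends -26 cm/s.
2–5 s: v starts -26 cm/s; Δx = -26·3 + ½·12·3² = -24 cm; v ends 10 cm/s.
5–10 s: v starts 10 cm/s; Δx = 10·5 + ½·3·5² = 87.5 cm; v ends 25 cm/s.
x(10) = -3 + Σ Δx = 28.5 cm.

28.5 cm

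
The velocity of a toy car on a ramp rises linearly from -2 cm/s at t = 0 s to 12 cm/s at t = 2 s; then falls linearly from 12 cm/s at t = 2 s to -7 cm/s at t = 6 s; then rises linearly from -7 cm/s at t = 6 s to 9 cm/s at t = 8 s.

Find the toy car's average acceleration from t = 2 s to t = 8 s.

Average acceleration = Δv/Δt = (9 − 12)/(8 − 2) = -0.5 cm/s².

-0.5 cm/s²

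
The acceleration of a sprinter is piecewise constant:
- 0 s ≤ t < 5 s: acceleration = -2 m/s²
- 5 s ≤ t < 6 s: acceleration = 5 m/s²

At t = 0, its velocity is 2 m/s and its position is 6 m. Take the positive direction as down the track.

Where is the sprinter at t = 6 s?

On each constant-a segment, Δv = aΔt and Δx = v₀Δt + ½aΔt²; chain segment to segment.
0–5 s: v starts 2 m/s; Δx = 2·5 + ½·-2·5² = -15 m; v ends -8 m/s.
5–6 s: v starts -8 m/s; Δx = -8·1 + ½·5·1² = -5.5 m; v ends -3 m/s.
x(6) = 6 + Σ Δx = -14.5 m.

-14.5 m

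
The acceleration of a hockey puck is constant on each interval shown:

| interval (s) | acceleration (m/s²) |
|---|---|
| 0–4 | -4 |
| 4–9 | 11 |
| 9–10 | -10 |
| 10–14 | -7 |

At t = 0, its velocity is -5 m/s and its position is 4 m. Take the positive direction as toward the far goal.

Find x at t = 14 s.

53.5 m

On each constant-a segment, Δv = aΔt and Δx = v₀Δt + ½aΔt²; chain segment to segment.
0–4 s: v starts -5 m/s; Δx = -5·4 + ½·-4·4² = -52 m; v ends -21 m/s.
4–9 s: v starts -21 m/s; Δx = -21·5 + ½·11·5² = 32.5 m; v ends 34 m/s.
9–10 s: v starts 34 m/s; Δx = 34·1 + ½·-10·1² = 29 m; v ends 24 m/s.
10–14 s: v starts 24 m/s; Δx = 24·4 + ½·-7·4² = 40 m; v ends -4 m/s.
x(14) = 4 + Σ Δx = 53.5 m.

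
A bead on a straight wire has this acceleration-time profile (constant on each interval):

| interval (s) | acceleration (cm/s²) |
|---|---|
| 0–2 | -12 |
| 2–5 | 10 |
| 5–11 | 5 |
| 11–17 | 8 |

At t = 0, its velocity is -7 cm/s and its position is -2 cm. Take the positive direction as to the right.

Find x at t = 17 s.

314 cm

On each constant-a segment, Δv = aΔt and Δx = v₀Δt + ½aΔt²; chain segment to segment.
0–2 s: v starts -7 cm/s; Δx = -7·2 + ½·-12·2² = -38 cm; v ends -31 cm/s.
2–5 s: v starts -31 cm/s; Δx = -31·3 + ½·10·3² = -48 cm; v ends -1 cm/s.
5–11 s: v starts -1 cm/s; Δx = -1·6 + ½·5·6² = 84 cm; v ends 29 cm/s.
11–17 s: v starts 29 cm/s; Δx = 29·6 + ½·8·6² = 318 cm; v ends 77 cm/s.
x(17) = -2 + Σ Δx = 314 cm.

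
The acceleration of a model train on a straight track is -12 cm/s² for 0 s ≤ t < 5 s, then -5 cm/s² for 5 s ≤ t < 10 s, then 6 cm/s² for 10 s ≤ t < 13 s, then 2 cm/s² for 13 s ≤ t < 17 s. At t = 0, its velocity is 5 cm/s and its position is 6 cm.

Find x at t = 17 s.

On each constant-a segment, Δv = aΔt and Δx = v₀Δt + ½aΔt²; chain segment to segment.
0–5 s: v starts 5 cm/s; Δx = 5·5 + ½·-12·5² = -125 cm; v ends -55 cm/s.
5–10 s: v starts -55 cm/s; Δx = -55·5 + ½·-5·5² = -337.5 cm; v ends -80 cm/s.
10–13 s: v starts -80 cm/s; Δx = -80·3 + ½·6·3² = -213 cm; v ends -62 cm/s.
13–17 s: v starts -62 cm/s; Δx = -62·4 + ½·2·4² = -232 cm; v ends -54 cm/s.
x(17) = 6 + Σ Δx = -901.5 cm.

-901.5 cm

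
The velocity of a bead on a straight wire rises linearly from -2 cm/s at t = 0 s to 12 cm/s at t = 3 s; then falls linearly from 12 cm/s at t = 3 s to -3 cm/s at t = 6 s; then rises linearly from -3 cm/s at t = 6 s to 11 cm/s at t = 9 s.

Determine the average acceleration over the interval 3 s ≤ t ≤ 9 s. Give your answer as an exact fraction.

Average acceleration = Δv/Δt = (11 − 12)/(9 − 3) = -1/6 cm/s².

-1/6 cm/s²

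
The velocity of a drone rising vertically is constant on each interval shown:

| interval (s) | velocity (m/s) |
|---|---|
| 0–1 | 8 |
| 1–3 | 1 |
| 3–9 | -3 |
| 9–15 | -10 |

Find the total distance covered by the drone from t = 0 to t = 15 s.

Distance (not displacement) is the total path length: add the absolute areas under v-t.
0–1 s: |8| × 1 = 8 m
1–3 s: |1| × 2 = 2 m
3–9 s: |-3| × 6 = 18 m
9–15 s: |-10| × 6 = 60 m
Total distance = 88 m

88 m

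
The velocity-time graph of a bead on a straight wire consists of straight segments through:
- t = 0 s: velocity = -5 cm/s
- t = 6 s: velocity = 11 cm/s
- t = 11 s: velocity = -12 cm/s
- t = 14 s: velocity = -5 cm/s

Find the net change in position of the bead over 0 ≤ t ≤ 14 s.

-10 cm

Net displacement equals the area under the velocity-time graph (areas below the axis count negative).
0–6 s: ½(-5 + 11)(6) = 18 cm
6–11 s: ½(11 + -12)(5) = -2.5 cm
11–14 s: ½(-12 + -5)(3) = -25.5 cm
Net displacement = -10 cm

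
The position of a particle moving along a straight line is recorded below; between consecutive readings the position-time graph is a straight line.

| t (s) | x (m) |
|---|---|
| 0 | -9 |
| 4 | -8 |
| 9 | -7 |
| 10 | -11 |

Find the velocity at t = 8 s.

0.2 m/s

Velocity is the slope of the x-t graph on 4–9 s: (-7 − -8)/(9 − 4) = 0.2 m/s.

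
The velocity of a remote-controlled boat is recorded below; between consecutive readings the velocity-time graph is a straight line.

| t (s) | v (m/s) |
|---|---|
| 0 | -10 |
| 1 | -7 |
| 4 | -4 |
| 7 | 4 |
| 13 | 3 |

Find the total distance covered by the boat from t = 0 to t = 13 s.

Distance (not displacement) is the total path length: add the absolute areas under v-t.
0–1 s: |½(-10 + -7)(1)| = 8.5 m
1–4 s: |½(-7 + -4)(3)| = 16.5 m
4–7 s: v = 0 at t = 5.5 s; triangle areas 3 + 3 = 6 m
7–13 s: |½(4 + 3)(6)| = 21 m
Total distance = 52 m

52 m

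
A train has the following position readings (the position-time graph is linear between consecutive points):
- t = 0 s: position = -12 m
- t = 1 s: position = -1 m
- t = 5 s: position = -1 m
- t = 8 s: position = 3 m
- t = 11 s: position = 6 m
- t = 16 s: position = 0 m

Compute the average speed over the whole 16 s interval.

1.5 m/s

Average speed = (total path length)/(elapsed time); on a piecewise-linear x-t graph the path length is Σ|Δx|.
0–1 s: |Δx| = |-1 − -12| = 11 m
1–5 s: |Δx| = |-1 − -1| = 0 m
5–8 s: |Δx| = |3 − -1| = 4 m
8–11 s: |Δx| = |6 − 3| = 3 m
11–16 s: |Δx| = |0 − 6| = 6 m
Total path = 24 m; average speed = 24/16 = 1.5 m/s.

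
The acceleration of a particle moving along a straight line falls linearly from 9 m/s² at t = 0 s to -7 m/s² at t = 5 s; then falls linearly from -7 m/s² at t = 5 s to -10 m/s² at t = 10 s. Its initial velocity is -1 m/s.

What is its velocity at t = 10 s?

-38.5 m/s

Δv equals the area under the a-t graph; then v = v₀ + Δv.
0–5 s: ½(9 + -7)(5) = 5 m/s
5–10 s: ½(-7 + -10)(5) = -42.5 m/s
Δv = -37.5 m/s, so v(10) = -1 + (-37.5) = -38.5 m/s.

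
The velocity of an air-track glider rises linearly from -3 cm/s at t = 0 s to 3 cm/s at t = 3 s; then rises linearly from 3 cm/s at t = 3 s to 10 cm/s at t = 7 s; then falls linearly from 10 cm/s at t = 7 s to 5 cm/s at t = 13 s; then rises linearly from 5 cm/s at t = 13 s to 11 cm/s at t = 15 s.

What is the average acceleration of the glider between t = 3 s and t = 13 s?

0.2 cm/s²

Average acceleration = Δv/Δt = (5 − 3)/(13 − 3) = 0.2 cm/s².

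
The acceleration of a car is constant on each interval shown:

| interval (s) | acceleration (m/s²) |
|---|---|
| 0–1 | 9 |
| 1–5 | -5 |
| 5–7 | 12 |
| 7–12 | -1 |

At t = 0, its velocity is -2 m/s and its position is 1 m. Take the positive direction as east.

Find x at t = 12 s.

On each constant-a segment, Δv = aΔt and Δx = v₀Δt + ½aΔt²; chain segment to segment.
0–1 s: v starts -2 m/s; Δx = -2·1 + ½·9·1² = 2.5 m; v ends 7 m/s.
1–5 s: v starts 7 m/s; Δx = 7·4 + ½·-5·4² = -12 m; v ends -13 m/s.
5–7 s: v starts -13 m/s; Δx = -13·2 + ½·12·2² = -2 m; v ends 11 m/s.
7–12 s: v starts 11 m/s; Δx = 11·5 + ½·-1·5² = 42.5 m; v ends 6 m/s.
x(12) = 1 + Σ Δx = 32 m.

32 m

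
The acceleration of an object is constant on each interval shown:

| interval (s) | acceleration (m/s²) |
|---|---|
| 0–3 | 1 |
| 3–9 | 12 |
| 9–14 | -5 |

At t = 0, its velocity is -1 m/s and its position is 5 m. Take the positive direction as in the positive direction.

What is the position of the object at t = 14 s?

542 m

On each constant-a segment, Δv = aΔt and Δx = v₀Δt + ½aΔt²; chain segment to segment.
0–3 s: v starts -1 m/s; Δx = -1·3 + ½·1·3² = 1.5 m; v ends 2 m/s.
3–9 s: v starts 2 m/s; Δx = 2·6 + ½·12·6² = 228 m; v ends 74 m/s.
9–14 s: v starts 74 m/s; Δx = 74·5 + ½·-5·5² = 307.5 m; v ends 49 m/s.
x(14) = 5 + Σ Δx = 542 m.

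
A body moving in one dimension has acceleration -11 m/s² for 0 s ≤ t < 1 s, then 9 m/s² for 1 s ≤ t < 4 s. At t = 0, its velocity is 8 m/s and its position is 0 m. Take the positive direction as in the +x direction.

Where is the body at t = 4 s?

34 m

On each constant-a segment, Δv = aΔt and Δx = v₀Δt + ½aΔt²; chain segment to segment.
0–1 s: v starts 8 m/s; Δx = 8·1 + ½·-11·1² = 2.5 m; v ends -3 m/s.
1–4 s: v starts -3 m/s; Δx = -3·3 + ½·9·3² = 31.5 m; v ends 24 m/s.
x(4) = 0 + Σ Δx = 34 m.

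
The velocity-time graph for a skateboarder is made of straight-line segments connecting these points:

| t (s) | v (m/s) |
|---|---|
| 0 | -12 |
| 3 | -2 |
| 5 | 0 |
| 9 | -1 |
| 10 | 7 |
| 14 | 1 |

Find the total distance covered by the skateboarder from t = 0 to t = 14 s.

44.125 m

Distance (not displacement) is the total path length: add the absolute areas under v-t.
0–3 s: |½(-12 + -2)(3)| = 21 m
3–5 s: |½(-2 + 0)(2)| = 2 m
5–9 s: |½(0 + -1)(4)| = 2 m
9–10 s: v = 0 at t = 9.125 s; triangle areas 0.0625 + 3.0625 = 3.125 m
10–14 s: |½(7 + 1)(4)| = 16 m
Total distance = 44.125 m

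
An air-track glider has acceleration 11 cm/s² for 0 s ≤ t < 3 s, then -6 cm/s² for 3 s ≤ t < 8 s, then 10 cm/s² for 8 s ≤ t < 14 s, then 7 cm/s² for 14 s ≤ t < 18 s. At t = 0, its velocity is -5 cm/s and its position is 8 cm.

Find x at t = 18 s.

On each constant-a segment, Δv = aΔt and Δx = v₀Δt + ½aΔt²; chain segment to segment.
0–3 s: v starts -5 cm/s; Δx = -5·3 + ½·11·3² = 34.5 cm; v ends 28 cm/s.
3–8 s: v starts 28 cm/s; Δx = 28·5 + ½·-6·5² = 65 cm; v ends -2 cm/s.
8–14 s: v starts -2 cm/s; Δx = -2·6 + ½·10·6² = 168 cm; v ends 58 cm/s.
14–18 s: v starts 58 cm/s; Δx = 58·4 + ½·7·4² = 288 cm; v ends 86 cm/s.
x(18) = 8 + Σ Δx = 563.5 cm.

563.5 cm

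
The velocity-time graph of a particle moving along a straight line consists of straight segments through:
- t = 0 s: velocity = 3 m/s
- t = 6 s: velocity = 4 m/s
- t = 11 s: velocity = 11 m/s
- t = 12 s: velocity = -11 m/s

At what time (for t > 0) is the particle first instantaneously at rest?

v changes sign on 11–12 s (from 11 to -11); the graph is linear there, so v = 0 at t = 11 + (-11)·(12 − 11)/(-11 − 11) = 11.5 s.

t = 11.5 s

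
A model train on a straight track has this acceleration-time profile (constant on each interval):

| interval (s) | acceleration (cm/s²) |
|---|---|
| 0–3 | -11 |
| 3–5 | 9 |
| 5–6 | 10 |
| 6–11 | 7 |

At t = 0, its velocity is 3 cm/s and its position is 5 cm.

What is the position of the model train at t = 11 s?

On each constant-a segment, Δv = aΔt and Δx = v₀Δt + ½aΔt²; chain segment to segment.
0–3 s: v starts 3 cm/s; Δx = 3·3 + ½·-11·3² = -40.5 cm; v ends -30 cm/s.
3–5 s: v starts -30 cm/s; Δx = -30·2 + ½·9·2² = -42 cm; v ends -12 cm/s.
5–6 s: v starts -12 cm/s; Δx = -12·1 + ½·10·1² = -7 cm; v ends -2 cm/s.
6–11 s: v starts -2 cm/s; Δx = -2·5 + ½·7·5² = 77.5 cm; v ends 33 cm/s.
x(11) = 5 + Σ Δx = -7 cm.

-7 cm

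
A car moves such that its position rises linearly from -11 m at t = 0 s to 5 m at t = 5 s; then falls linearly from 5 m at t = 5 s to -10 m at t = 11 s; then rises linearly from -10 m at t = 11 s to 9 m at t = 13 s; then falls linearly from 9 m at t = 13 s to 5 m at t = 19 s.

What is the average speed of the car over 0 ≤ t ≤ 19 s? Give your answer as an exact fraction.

54/19 m/s

Average speed = (total path length)/(elapsed time); on a piecewise-linear x-t graph the path length is Σ|Δx|.
0–5 s: |Δx| = |5 − -11| = 16 m
5–11 s: |Δx| = |-10 − 5| = 15 m
11–13 s: |Δx| = |9 − -10| = 19 m
13–19 s: |Δx| = |5 − 9| = 4 m
Total path = 54 m; average speed = 54/19 = 54/19 m/s.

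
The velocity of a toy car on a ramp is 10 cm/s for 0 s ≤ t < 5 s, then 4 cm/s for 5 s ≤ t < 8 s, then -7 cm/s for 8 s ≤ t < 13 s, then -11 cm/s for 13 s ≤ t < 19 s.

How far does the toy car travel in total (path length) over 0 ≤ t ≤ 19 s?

163 cm

Total distance travelled is ∫|v| dt — sum the magnitudes of each area piece.
0–5 s: |10| × 5 = 50 cm
5–8 s: |4| × 3 = 12 cm
8–13 s: |-7| × 5 = 35 cm
13–19 s: |-11| × 6 = 66 cm
Total distance = 163 cm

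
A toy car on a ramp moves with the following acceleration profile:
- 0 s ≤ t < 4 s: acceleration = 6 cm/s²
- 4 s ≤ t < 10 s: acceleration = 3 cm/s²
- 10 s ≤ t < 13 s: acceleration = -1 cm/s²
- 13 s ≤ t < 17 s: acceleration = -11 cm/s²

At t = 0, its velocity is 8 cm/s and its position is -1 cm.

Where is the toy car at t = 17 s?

570.5 cm

On each constant-a segment, Δv = aΔt and Δx = v₀Δt + ½aΔt²; chain segment to segment.
0–4 s: v starts 8 cm/s; Δx = 8·4 + ½·6·4² = 80 cm; v ends 32 cm/s.
4–10 s: v starts 32 cm/s; Δx = 32·6 + ½·3·6² = 246 cm; v ends 50 cm/s.
10–13 s: v starts 50 cm/s; Δx = 50·3 + ½·-1·3² = 145.5 cm; v ends 47 cm/s.
13–17 s: v starts 47 cm/s; Δx = 47·4 + ½·-11·4² = 100 cm; v ends 3 cm/s.
x(17) = -1 + Σ Δx = 570.5 cm.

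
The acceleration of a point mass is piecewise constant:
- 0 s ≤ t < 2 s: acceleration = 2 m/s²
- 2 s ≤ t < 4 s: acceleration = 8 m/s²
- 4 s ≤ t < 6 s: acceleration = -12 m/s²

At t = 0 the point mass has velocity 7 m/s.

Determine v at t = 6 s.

3 m/s

Δv equals the area under the a-t graph; then v = v₀ + Δv.
0–2 s: 2 × 2 = 4 m/s
2–4 s: 8 × 2 = 16 m/s
4–6 s: -12 × 2 = -24 m/s
Δv = -4 m/s, so v(6) = 7 + (-4) = 3 m/s.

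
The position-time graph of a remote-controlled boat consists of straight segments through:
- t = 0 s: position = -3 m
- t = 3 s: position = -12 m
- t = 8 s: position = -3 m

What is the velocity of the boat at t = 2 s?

-3 m/s

Velocity is the slope of the x-t graph on 0–3 s: (-12 − -3)/(3 − 0) = -3 m/s.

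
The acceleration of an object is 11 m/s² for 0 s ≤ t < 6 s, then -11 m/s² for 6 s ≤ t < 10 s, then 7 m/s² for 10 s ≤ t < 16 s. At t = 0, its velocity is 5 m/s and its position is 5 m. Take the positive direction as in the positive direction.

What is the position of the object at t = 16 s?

717 m

On each constant-a segment, Δv = aΔt and Δx = v₀Δt + ½aΔt²; chain segment to segment.
0–6 s: v starts 5 m/s; Δx = 5·6 + ½·11·6² = 228 m; v ends 71 m/s.
6–10 s: v starts 71 m/s; Δx = 71·4 + ½·-11·4² = 196 m; v ends 27 m/s.
10–16 s: v starts 27 m/s; Δx = 27·6 + ½·7·6² = 288 m; v ends 69 m/s.
x(16) = 5 + Σ Δx = 717 m.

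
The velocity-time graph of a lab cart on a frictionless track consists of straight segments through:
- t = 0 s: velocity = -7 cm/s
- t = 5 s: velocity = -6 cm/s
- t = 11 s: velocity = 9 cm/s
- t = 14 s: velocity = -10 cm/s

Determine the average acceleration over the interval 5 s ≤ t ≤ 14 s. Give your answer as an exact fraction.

-4/9 cm/s²

Average acceleration = Δv/Δt = (-10 − -6)/(14 − 5) = -4/9 cm/s².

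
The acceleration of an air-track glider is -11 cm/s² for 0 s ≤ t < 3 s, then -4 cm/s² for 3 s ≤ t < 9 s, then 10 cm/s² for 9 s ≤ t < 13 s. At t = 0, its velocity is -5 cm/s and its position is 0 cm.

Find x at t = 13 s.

-532.5 cm

On each constant-a segment, Δv = aΔt and Δx = v₀Δt + ½aΔt²; chain segment to segment.
0–3 s: v starts -5 cm/s; Δx = -5·3 + ½·-11·3² = -64.5 cm; v ends -38 cm/s.
3–9 s: v starts -38 cm/s; Δx = -38·6 + ½·-4·6² = -300 cm; v ends -62 cm/s.
9–13 s: v starts -62 cm/s; Δx = -62·4 + ½·10·4² = -168 cm; v ends -22 cm/s.
x(13) = 0 + Σ Δx = -532.5 cm.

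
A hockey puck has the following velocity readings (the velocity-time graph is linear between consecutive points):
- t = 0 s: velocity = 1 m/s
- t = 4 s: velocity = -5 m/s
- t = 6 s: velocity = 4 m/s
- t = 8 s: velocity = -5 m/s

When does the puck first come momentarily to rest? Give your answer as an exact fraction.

t = 2/3 s

v changes sign on 0–4 s (from 1 to -5); the graph is linear there, so v = 0 at t = 0 + (-1)·(4 − 0)/(-5 − 1) = 2/3 s.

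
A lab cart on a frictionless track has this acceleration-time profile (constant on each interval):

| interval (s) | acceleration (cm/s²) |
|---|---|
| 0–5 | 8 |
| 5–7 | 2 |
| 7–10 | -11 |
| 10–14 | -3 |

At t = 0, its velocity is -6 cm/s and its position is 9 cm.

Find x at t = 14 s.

On each constant-a segment, Δv = aΔt and Δx = v₀Δt + ½aΔt²; chain segment to segment.
0–5 s: v starts -6 cm/s; Δx = -6·5 + ½·8·5² = 70 cm; v ends 34 cm/s.
5–7 s: v starts 34 cm/s; Δx = 34·2 + ½·2·2² = 72 cm; v ends 38 cm/s.
7–10 s: v starts 38 cm/s; Δx = 38·3 + ½·-11·3² = 64.5 cm; v ends 5 cm/s.
10–14 s: v starts 5 cm/s; Δx = 5·4 + ½·-3·4² = -4 cm; v ends -7 cm/s.
x(14) = 9 + Σ Δx = 211.5 cm.

211.5 cm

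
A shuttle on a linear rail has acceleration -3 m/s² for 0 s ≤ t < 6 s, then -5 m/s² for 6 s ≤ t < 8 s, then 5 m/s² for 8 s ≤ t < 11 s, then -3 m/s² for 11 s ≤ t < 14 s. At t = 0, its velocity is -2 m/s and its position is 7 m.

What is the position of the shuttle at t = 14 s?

-235 m

On each constant-a segment, Δv = aΔt and Δx = v₀Δt + ½aΔt²; chain segment to segment.
0–6 s: v starts -2 m/s; Δx = -2·6 + ½·-3·6² = -66 m; v ends -20 m/s.
6–8 s: v starts -20 m/s; Δx = -20·2 + ½·-5·2² = -50 m; v ends -30 m/s.
8–11 s: v starts -30 m/s; Δx = -30·3 + ½·5·3² = -67.5 m; v ends -15 m/s.
11–14 s: v starts -15 m/s; Δx = -15·3 + ½·-3·3² = -58.5 m; v ends -24 m/s.
x(14) = 7 + Σ Δx = -235 m.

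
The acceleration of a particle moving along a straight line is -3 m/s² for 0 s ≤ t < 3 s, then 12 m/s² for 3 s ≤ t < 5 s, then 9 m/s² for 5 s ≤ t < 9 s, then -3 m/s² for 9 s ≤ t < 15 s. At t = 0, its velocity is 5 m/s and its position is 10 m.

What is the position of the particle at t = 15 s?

On each constant-a segment, Δv = aΔt and Δx = v₀Δt + ½aΔt²; chain segment to segment.
0–3 s: v starts 5 m/s; Δx = 5·3 + ½·-3·3² = 1.5 m; v ends -4 m/s.
3–5 s: v starts -4 m/s; Δx = -4·2 + ½·12·2² = 16 m; v ends 20 m/s.
5–9 s: v starts 20 m/s; Δx = 20·4 + ½·9·4² = 152 m; v ends 56 m/s.
9–15 s: v starts 56 m/s; Δx = 56·6 + ½·-3·6² = 282 m; v ends 38 m/s.
x(15) = 10 + Σ Δx = 461.5 m.

461.5 m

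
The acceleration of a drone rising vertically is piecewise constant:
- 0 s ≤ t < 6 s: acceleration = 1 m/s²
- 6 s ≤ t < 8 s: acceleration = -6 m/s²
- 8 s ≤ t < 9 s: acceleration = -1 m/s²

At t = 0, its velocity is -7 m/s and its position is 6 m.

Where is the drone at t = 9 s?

-45.5 m

On each constant-a segment, Δv = aΔt and Δx = v₀Δt + ½aΔt²; chain segment to segment.
0–6 s: v starts -7 m/s; Δx = -7·6 + ½·1·6² = -24 m; v ends -1 m/s.
6–8 s: v starts -1 m/s; Δx = -1·2 + ½·-6·2² = -14 m; v ends -13 m/s.
8–9 s: v starts -13 m/s; Δx = -13·1 + ½·-1·1² = -13.5 m; v ends -14 m/s.
x(9) = 6 + Σ Δx = -45.5 m.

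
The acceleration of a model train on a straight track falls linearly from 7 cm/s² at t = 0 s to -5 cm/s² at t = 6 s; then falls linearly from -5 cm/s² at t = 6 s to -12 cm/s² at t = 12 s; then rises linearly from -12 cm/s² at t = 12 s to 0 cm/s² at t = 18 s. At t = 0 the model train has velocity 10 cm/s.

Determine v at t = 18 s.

-71 cm/s

Δv equals the area under the a-t graph; then v = v₀ + Δv.
0–6 s: ½(7 + -5)(6) = 6 cm/s
6–12 s: ½(-5 + -12)(6) = -51 cm/s
12–18 s: ½(-12 + 0)(6) = -36 cm/s
Δv = -81 cm/s, so v(18) = 10 + (-81) = -71 cm/s.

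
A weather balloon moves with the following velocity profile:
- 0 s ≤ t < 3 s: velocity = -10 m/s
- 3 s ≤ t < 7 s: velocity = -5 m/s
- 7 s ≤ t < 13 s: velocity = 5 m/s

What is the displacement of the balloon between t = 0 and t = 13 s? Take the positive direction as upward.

Displacement is the signed area under the v-t curve.
0–3 s: -10 × 3 = -30 m
3–7 s: -5 × 4 = -20 m
7–13 s: 5 × 6 = 30 m
Net displacement = -20 m

-20 m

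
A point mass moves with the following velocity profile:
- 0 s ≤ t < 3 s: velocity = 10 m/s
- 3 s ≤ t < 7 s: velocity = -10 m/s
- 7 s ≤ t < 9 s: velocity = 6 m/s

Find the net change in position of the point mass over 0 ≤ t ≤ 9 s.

Net displacement equals the area under the velocity-time graph (areas below the axis count negative).
0–3 s: 10 × 3 = 30 m
3–7 s: -10 × 4 = -40 m
7–9 s: 6 × 2 = 12 m
Net displacement = 2 m

2 m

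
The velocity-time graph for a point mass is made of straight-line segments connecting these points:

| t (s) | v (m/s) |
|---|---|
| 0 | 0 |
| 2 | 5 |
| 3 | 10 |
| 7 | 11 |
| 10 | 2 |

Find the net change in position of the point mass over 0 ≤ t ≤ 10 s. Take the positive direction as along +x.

74 m

Net displacement equals the area under the velocity-time graph (areas below the axis count negative).
0–2 s: ½(0 + 5)(2) = 5 m
2–3 s: ½(5 + 10)(1) = 7.5 m
3–7 s: ½(10 + 11)(4) = 42 m
7–10 s: ½(11 + 2)(3) = 19.5 m
Net displacement = 74 m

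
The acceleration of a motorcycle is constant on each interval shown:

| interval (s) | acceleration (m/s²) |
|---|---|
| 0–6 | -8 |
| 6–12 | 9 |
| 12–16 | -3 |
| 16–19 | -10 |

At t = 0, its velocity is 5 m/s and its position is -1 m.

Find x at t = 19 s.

On each constant-a segment, Δv = aΔt and Δx = v₀Δt + ½aΔt²; chain segment to segment.
0–6 s: v starts 5 m/s; Δx = 5·6 + ½·-8·6² = -114 m; v ends -43 m/s.
6–12 s: v starts -43 m/s; Δx = -43·6 + ½·9·6² = -96 m; v ends 11 m/s.
12–16 s: v starts 11 m/s; Δx = 11·4 + ½·-3·4² = 20 m; v ends -1 m/s.
16–19 s: v starts -1 m/s; Δx = -1·3 + ½·-10·3² = -48 m; v ends -31 m/s.
x(19) = -1 + Σ Δx = -239 m.

-239 m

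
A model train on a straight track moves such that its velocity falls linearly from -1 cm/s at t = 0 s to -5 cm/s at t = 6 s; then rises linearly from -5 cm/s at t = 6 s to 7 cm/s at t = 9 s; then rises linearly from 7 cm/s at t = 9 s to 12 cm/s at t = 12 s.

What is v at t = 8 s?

3 cm/s

On 6–9 s the graph is linear from -5 to 7 cm/s: v(8) = -5 + (7 − -5)·(8 − 6)/(9 − 6) = 3 cm/s.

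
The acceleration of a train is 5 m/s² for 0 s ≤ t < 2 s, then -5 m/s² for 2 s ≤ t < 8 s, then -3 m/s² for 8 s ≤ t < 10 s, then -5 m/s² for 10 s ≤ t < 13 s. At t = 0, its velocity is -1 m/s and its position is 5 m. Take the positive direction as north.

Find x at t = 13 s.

On each constant-a segment, Δv = aΔt and Δx = v₀Δt + ½aΔt²; chain segment to segment.
0–2 s: v starts -1 m/s; Δx = -1·2 + ½·5·2² = 8 m; v ends 9 m/s.
2–8 s: v starts 9 m/s; Δx = 9·6 + ½·-5·6² = -36 m; v ends -21 m/s.
8–10 s: v starts -21 m/s; Δx = -21·2 + ½·-3·2² = -48 m; v ends -27 m/s.
10–13 s: v starts -27 m/s; Δx = -27·3 + ½·-5·3² = -103.5 m; v ends -42 m/s.
x(13) = 5 + Σ Δx = -174.5 m.

-174.5 m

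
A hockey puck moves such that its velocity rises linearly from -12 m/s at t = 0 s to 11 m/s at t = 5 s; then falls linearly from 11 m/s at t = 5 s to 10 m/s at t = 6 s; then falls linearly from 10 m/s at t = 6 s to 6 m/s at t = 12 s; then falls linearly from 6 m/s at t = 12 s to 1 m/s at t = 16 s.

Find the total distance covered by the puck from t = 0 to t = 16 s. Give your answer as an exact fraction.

2330/23 m

Total distance travelled is ∫|v| dt — sum the magnitudes of each area piece.
0–5 s: v = 0 at t = 60/23 s; triangle areas 360/23 + 605/46 = 1325/46 m
5–6 s: |½(11 + 10)(1)| = 10.5 m
6–12 s: |½(10 + 6)(6)| = 48 m
12–16 s: |½(6 + 1)(4)| = 14 m
Total distance = 2330/23 m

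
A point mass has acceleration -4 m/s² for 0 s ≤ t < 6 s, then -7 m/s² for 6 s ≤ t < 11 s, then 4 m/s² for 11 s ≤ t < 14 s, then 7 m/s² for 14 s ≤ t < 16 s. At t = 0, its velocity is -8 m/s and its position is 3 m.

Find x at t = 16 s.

-643.5 m

On each constant-a segment, Δv = aΔt and Δx = v₀Δt + ½aΔt²; chain segment to segment.
0–6 s: v starts -8 m/s; Δx = -8·6 + ½·-4·6² = -120 m; v ends -32 m/s.
6–11 s: v starts -32 m/s; Δx = -32·5 + ½·-7·5² = -247.5 m; v ends -67 m/s.
11–14 s: v starts -67 m/s; Δx = -67·3 + ½·4·3² = -183 m; v ends -55 m/s.
14–16 s: v starts -55 m/s; Δx = -55·2 + ½·7·2² = -96 m; v ends -41 m/s.
x(16) = 3 + Σ Δx = -643.5 m.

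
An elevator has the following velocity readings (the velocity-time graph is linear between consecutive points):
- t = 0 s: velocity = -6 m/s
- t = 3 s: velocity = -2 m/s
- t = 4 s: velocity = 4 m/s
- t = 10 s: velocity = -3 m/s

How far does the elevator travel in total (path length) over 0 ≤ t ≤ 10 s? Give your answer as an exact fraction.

512/21 m

Total distance travelled is ∫|v| dt — sum the magnitudes of each area piece.
0–3 s: |½(-6 + -2)(3)| = 12 m
3–4 s: v = 0 at t = 10/3 s; triangle areas 1/3 + 4/3 = 5/3 m
4–10 s: v = 0 at t = 52/7 s; triangle areas 48/7 + 27/7 = 75/7 m
Total distance = 512/21 m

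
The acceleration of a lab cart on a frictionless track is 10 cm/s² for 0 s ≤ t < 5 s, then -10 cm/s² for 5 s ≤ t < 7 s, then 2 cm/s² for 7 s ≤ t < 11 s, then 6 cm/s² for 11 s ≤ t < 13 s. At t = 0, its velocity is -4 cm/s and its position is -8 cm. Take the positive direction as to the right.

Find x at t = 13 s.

369 cm

On each constant-a segment, Δv = aΔt and Δx = v₀Δt + ½aΔt²; chain segment to segment.
0–5 s: v starts -4 cm/s; Δx = -4·5 + ½·10·5² = 105 cm; v ends 46 cm/s.
5–7 s: v starts 46 cm/s; Δx = 46·2 + ½·-10·2² = 72 cm; v ends 26 cm/s.
7–11 s: v starts 26 cm/s; Δx = 26·4 + ½·2·4² = 120 cm; v ends 34 cm/s.
11–13 s: v starts 34 cm/s; Δx = 34·2 + ½·6·2² = 80 cm; v ends 46 cm/s.
x(13) = -8 + Σ Δx = 369 cm.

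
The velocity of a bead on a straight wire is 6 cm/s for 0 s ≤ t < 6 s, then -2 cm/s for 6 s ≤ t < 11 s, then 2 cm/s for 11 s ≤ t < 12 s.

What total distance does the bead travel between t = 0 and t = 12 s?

48 cm

Distance (not displacement) is the total path length: add the absolute areas under v-t.
0–6 s: |6| × 6 = 36 cm
6–11 s: |-2| × 5 = 10 cm
11–12 s: |2| × 1 = 2 cm
Total distance = 48 cm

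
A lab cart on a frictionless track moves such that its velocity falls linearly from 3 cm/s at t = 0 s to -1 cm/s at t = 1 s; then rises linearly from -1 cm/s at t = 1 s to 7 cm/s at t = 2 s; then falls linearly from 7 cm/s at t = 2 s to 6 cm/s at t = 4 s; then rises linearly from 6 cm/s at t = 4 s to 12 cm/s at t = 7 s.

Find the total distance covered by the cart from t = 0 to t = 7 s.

Distance (not displacement) is the total path length: add the absolute areas under v-t.
0–1 s: v = 0 at t = 0.75 s; triangle areas 1.125 + 0.125 = 1.25 cm
1–2 s: v = 0 at t = 1.125 s; triangle areas 0.0625 + 3.0625 = 3.125 cm
2–4 s: |½(7 + 6)(2)| = 13 cm
4–7 s: |½(6 + 12)(3)| = 27 cm
Total distance = 44.375 cm

44.375 cm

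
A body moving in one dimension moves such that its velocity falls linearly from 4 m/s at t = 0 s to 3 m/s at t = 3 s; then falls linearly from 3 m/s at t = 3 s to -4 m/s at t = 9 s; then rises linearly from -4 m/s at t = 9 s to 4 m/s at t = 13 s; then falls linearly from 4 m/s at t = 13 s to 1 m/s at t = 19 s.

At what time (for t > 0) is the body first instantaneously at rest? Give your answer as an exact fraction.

v changes sign on 3–9 s (from 3 to -4); the graph is linear there, so v = 0 at t = 3 + (-3)·(9 − 3)/(-4 − 3) = 39/7 s.

t = 39/7 s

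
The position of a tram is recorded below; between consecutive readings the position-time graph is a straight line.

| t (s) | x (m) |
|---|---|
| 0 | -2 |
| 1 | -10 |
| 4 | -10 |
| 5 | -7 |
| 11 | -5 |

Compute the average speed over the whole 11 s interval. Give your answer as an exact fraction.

13/11 m/s

Average speed = (total path length)/(elapsed time); on a piecewise-linear x-t graph the path length is Σ|Δx|.
0–1 s: |Δx| = |-10 − -2| = 8 m
1–4 s: |Δx| = |-10 − -10| = 0 m
4–5 s: |Δx| = |-7 − -10| = 3 m
5–11 s: |Δx| = |-5 − -7| = 2 m
Total path = 13 m; average speed = 13/11 = 13/11 m/s.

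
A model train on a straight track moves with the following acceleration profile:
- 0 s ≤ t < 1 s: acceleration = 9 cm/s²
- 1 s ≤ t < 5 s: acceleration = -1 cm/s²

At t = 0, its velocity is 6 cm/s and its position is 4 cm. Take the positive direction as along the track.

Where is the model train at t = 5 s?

66.5 cm

On each constant-a segment, Δv = aΔt and Δx = v₀Δt + ½aΔt²; chain segment to segment.
0–1 s: v starts 6 cm/s; Δx = 6·1 + ½·9·1² = 10.5 cm; v ends 15 cm/s.
1–5 s: v starts 15 cm/s; Δx = 15·4 + ½·-1·4² = 52 cm; v ends 11 cm/s.
x(5) = 4 + Σ Δx = 66.5 cm.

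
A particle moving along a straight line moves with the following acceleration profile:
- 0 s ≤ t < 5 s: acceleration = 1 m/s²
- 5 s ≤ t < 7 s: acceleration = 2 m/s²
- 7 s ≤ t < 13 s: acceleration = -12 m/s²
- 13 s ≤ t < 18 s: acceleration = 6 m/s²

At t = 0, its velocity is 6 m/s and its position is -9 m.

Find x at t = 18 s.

-276.5 m

On each constant-a segment, Δv = aΔt and Δx = v₀Δt + ½aΔt²; chain segment to segment.
0–5 s: v starts 6 m/s; Δx = 6·5 + ½·1·5² = 42.5 m; v ends 11 m/s.
5–7 s: v starts 11 m/s; Δx = 11·2 + ½·2·2² = 26 m; v ends 15 m/s.
7–13 s: v starts 15 m/s; Δx = 15·6 + ½·-12·6² = -126 m; v ends -57 m/s.
13–18 s: v starts -57 m/s; Δx = -57·5 + ½·6·5² = -210 m; v ends -27 m/s.
x(18) = -9 + Σ Δx = -276.5 m.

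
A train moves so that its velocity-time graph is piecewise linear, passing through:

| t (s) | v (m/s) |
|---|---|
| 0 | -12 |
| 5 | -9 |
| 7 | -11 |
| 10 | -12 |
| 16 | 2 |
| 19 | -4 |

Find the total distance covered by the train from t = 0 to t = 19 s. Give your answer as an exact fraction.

1006/7 m

Distance (not displacement) is the total path length: add the absolute areas under v-t.
0–5 s: |½(-12 + -9)(5)| = 52.5 m
5–7 s: |½(-9 + -11)(2)| = 20 m
7–10 s: |½(-11 + -12)(3)| = 34.5 m
10–16 s: v = 0 at t = 106/7 s; triangle areas 216/7 + 6/7 = 222/7 m
16–19 s: v = 0 at t = 17 s; triangle areas 1 + 4 = 5 m
Total distance = 1006/7 m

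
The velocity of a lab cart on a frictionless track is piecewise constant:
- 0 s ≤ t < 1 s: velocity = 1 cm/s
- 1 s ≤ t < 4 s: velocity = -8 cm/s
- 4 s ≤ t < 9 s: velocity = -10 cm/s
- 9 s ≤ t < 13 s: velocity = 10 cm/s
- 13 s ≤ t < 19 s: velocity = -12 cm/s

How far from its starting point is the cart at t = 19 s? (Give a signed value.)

-105 cm

Net displacement equals the area under the velocity-time graph (areas below the axis count negative).
0–1 s: 1 × 1 = 1 cm
1–4 s: -8 × 3 = -24 cm
4–9 s: -10 × 5 = -50 cm
9–13 s: 10 × 4 = 40 cm
13–19 s: -12 × 6 = -72 cm
Net displacement = -105 cm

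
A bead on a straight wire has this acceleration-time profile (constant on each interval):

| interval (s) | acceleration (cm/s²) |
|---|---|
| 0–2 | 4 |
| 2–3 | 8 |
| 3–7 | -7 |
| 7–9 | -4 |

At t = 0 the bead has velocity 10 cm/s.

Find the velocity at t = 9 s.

Δv equals the area under the a-t graph; then v = v₀ + Δv.
0–2 s: 4 × 2 = 8 cm/s
2–3 s: 8 × 1 = 8 cm/s
3–7 s: -7 × 4 = -28 cm/s
7–9 s: -4 × 2 = -8 cm/s
Δv = -20 cm/s, so v(9) = 10 + (-20) = -10 cm/s.

-10 cm/s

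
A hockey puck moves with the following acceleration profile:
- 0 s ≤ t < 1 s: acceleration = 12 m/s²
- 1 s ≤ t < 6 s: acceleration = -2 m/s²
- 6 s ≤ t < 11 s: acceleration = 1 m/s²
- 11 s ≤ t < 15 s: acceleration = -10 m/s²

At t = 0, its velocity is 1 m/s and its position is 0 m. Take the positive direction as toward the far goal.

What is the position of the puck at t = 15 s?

On each constant-a segment, Δv = aΔt and Δx = v₀Δt + ½aΔt²; chain segment to segment.
0–1 s: v starts 1 m/s; Δx = 1·1 + ½·12·1² = 7 m; v ends 13 m/s.
1–6 s: v starts 13 m/s; Δx = 13·5 + ½·-2·5² = 40 m; v ends 3 m/s.
6–11 s: v starts 3 m/s; Δx = 3·5 + ½·1·5² = 27.5 m; v ends 8 m/s.
11–15 s: v starts 8 m/s; Δx = 8·4 + ½·-10·4² = -48 m; v ends -32 m/s.
x(15) = 0 + Σ Δx = 26.5 m.

26.5 m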